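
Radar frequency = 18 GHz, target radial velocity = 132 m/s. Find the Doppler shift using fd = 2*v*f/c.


fd = 2 * 132 * 18000000000.0 / 3e8 = 15840.0 Hz

15840.0 Hz


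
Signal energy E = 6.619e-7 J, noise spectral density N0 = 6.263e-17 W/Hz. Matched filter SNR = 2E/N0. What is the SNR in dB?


SNR_lin = 2 * 6.619e-7 / 6.263e-17 = 2.114e10
SNR_dB = 10*log10(2.114e10) = 103.3 dB

103.3 dB


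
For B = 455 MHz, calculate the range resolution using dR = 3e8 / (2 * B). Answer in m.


dR = 3e8 / (2 * 455000000.0) = 0.33 m

0.33 m


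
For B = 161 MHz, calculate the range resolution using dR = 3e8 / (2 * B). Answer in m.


dR = 3e8 / (2 * 161000000.0) = 0.93 m

0.93 m


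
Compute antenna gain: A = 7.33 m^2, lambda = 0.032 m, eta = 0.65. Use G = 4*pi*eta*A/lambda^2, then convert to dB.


G_linear = 4*pi*0.65*7.33/0.032^2 = 58469.21
G_dB = 10*log10(58469.21) = 47.7 dB

47.7 dB


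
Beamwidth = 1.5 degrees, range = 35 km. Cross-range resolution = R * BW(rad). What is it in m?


BW_rad = 0.026179939
CR = 35000 * 0.026179939 = 916.3 m

916.3 m


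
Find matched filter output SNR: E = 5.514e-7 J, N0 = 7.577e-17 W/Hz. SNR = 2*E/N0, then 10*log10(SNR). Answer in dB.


SNR_lin = 2 * 5.514e-7 / 7.577e-17 = 1.455e10
SNR_dB = 10*log10(1.455e10) = 101.6 dB

101.6 dB


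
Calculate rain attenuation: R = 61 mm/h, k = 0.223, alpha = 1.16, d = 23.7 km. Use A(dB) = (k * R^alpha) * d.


gamma = 0.223 * 61^1.16 = 26.259562 dB/km
A = 26.259562 * 23.7 = 622.35 dB

622.35 dB


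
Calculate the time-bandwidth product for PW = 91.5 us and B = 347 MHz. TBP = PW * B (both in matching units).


TBP = 91.5 * 347 = 31750.5

31750.5


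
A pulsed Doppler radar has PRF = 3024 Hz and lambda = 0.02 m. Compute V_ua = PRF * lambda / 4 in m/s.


V_ua = 3024 * 0.02 / 4 = 15.1 m/s

15.1 m/s


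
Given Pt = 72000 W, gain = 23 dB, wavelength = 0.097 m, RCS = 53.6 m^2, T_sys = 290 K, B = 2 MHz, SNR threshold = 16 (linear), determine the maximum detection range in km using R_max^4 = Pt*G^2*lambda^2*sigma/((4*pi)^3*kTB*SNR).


G_lin = 10^(23/10) = 199.526231
R^4 = 72000 * 199.526231^2 * 0.097^2 * 53.6 / ((4*pi)^3 * 1.38e-23 * 290 * 2000000.0 * 16)
R^4 = 5.68832e18 m^4
R_max = (5.68832e18)^(1/4) = 48836.7 m = 48.8 km

48.8 km


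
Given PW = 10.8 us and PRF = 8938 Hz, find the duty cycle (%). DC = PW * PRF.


DC = 10.8e-6 * 8938 * 100 = 9.65%

9.65%


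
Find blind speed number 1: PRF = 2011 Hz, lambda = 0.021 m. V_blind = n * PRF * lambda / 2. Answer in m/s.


V_blind = 1 * 2011 * 0.021 / 2 = 21.1 m/s

21.1 m/s


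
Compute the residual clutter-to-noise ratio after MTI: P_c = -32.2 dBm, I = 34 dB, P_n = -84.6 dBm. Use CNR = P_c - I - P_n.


CNR = -32.2 - 34 - (-84.6) = 18.4 dB

18.4 dB


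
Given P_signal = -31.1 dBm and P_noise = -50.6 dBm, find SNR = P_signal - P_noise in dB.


SNR = -31.1 - (-50.6) = 19.5 dB

19.5 dB


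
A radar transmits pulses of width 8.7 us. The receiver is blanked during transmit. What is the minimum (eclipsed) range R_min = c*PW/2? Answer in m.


R_min = 3e8 * 8.7e-6 / 2 = 1305.0 m

1305.0 m


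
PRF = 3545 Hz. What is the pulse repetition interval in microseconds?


PRI = 1/3545 = 0.0002820874 s = 282.1 us

282.1 us


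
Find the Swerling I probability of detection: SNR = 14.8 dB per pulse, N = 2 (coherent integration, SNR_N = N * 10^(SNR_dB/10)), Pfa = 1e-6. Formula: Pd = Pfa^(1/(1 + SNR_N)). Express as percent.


SNR_lin = 10^(14.8/10) = 30.19952
SNR_N = 2 * 30.19952 = 60.39904
1/(1 + SNR_N) = 1/61.39904 = 0.0162869
Pd = (1e-6)^0.0162869 = 0.79851
Pd = 79.9%

79.9%


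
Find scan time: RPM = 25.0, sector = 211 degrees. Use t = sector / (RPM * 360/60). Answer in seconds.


t = 211 / (25.0 * 360) * 60 = 1.41 s

1.41 s


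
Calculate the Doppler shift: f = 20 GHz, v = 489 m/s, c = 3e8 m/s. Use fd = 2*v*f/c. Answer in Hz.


fd = 2 * 489 * 20000000000.0 / 3e8 = 65200.0 Hz

65200.0 Hz


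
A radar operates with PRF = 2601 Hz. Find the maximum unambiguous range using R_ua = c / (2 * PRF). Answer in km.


R_ua = 3e8 / (2 * 2601) = 57670.1 m = 57.7 km

57.7 km


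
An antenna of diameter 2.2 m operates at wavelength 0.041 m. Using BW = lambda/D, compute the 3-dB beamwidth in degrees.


BW_rad = 0.041 / 2.2 = 0.018636
BW_deg = 1.07 degrees

1.07 degrees


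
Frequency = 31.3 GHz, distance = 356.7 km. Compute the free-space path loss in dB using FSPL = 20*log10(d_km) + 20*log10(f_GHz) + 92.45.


20*log10(356.7) = 51.05
20*log10(31.3) = 29.91
FSPL = 173.4 dB

173.4 dB


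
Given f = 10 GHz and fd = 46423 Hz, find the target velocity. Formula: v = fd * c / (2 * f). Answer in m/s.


v = 46423 * 3e8 / (2 * 10000000000.0) = 696.3 m/s

696.3 m/s


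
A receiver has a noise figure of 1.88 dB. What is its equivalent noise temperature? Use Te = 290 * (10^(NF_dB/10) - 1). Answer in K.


NF_lin = 10^(1.88/10) = 1.5417
Te = 290 * (1.5417 - 1) = 157.1 K

157.1 K


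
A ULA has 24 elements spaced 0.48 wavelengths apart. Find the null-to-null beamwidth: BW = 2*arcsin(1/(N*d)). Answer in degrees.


1/(N*d) = 1/(24*0.48) = 0.086806
BW = 2*arcsin(0.086806) = 10.0 degrees

10.0 degrees


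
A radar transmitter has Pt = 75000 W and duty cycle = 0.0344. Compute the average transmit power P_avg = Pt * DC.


P_avg = 75000 * 0.0344 = 2580.0 W

2580.0 W


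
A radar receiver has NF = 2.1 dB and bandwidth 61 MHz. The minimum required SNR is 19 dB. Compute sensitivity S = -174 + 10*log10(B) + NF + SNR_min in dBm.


10*log10(61000000.0) = 77.85
S = -174 + 77.85 + 2.1 + 19 = -75.0 dBm

-75.0 dBm


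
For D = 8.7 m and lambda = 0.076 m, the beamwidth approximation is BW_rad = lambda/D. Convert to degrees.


BW_rad = 0.076 / 8.7 = 0.008736
BW_deg = 0.5 degrees

0.5 degrees


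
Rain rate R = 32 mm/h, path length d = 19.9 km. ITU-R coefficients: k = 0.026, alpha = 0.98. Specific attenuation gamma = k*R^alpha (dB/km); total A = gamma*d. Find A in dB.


gamma = 0.026 * 32^0.98 = 0.776283 dB/km
A = 0.776283 * 19.9 = 15.45 dB

15.45 dB


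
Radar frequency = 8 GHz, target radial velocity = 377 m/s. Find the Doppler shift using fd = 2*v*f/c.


fd = 2 * 377 * 8000000000.0 / 3e8 = 20106.7 Hz

20106.7 Hz


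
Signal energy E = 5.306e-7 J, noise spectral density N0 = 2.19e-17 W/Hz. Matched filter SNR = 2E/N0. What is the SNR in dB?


SNR_lin = 2 * 5.306e-7 / 2.19e-17 = 4.846e10
SNR_dB = 10*log10(4.846e10) = 106.9 dB

106.9 dB


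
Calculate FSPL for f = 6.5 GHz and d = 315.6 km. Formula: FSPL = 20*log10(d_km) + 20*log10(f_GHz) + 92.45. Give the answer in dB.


20*log10(315.6) = 49.98
20*log10(6.5) = 16.26
FSPL = 158.7 dB

158.7 dB


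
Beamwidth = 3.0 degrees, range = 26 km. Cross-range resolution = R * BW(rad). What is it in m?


BW_rad = 0.052359878
CR = 26000 * 0.052359878 = 1361.4 m

1361.4 m


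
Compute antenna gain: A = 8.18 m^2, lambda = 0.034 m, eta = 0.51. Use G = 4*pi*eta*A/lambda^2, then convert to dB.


G_linear = 4*pi*0.51*8.18/0.034^2 = 45349.81
G_dB = 10*log10(45349.81) = 46.6 dB

46.6 dB


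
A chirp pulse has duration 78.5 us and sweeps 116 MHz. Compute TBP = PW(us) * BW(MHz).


TBP = 78.5 * 116 = 9106.0

9106.0


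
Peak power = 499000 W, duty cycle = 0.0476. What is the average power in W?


P_avg = 499000 * 0.0476 = 23752.4 W

23752.4 W


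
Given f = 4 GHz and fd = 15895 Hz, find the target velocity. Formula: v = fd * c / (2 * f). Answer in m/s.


v = 15895 * 3e8 / (2 * 4000000000.0) = 596.1 m/s

596.1 m/s


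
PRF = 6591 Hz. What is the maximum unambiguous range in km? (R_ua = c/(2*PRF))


R_ua = 3e8 / (2 * 6591) = 22758.3 m = 22.8 km

22.8 km


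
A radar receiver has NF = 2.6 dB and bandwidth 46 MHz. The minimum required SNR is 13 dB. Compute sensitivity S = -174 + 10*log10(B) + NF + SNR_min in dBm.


10*log10(46000000.0) = 76.63
S = -174 + 76.63 + 2.6 + 13 = -81.8 dBm

-81.8 dBm


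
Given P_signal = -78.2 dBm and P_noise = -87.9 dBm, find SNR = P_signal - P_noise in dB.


SNR = -78.2 - (-87.9) = 9.7 dB

9.7 dB


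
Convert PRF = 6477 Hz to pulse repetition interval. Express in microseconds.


PRI = 1/6477 = 0.0001543925 s = 154.4 us

154.4 us


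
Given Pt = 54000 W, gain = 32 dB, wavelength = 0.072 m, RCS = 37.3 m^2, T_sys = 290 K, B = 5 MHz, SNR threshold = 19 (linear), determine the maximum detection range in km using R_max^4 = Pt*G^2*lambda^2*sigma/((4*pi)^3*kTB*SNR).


G_lin = 10^(32/10) = 1584.893192
R^4 = 54000 * 1584.893192^2 * 0.072^2 * 37.3 / ((4*pi)^3 * 1.38e-23 * 290 * 5000000.0 * 19)
R^4 = 3.47646e19 m^4
R_max = (3.47646e19)^(1/4) = 76786.4 m = 76.8 km

76.8 km


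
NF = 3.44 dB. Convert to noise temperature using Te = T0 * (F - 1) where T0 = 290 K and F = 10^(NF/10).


NF_lin = 10^(3.44/10) = 2.208005
Te = 290 * (2.208005 - 1) = 350.3 K

350.3 K


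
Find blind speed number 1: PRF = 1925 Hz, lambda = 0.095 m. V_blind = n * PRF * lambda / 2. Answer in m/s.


V_blind = 1 * 1925 * 0.095 / 2 = 91.4 m/s

91.4 m/s


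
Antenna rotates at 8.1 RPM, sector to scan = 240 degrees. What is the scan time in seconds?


t = 240 / (8.1 * 360) * 60 = 4.94 s

4.94 s


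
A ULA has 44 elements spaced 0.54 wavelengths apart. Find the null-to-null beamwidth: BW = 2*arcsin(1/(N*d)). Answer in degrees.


1/(N*d) = 1/(44*0.54) = 0.042088
BW = 2*arcsin(0.042088) = 4.8 degrees

4.8 degrees


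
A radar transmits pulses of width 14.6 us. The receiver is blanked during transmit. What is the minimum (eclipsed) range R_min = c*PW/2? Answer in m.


R_min = 3e8 * 14.6e-6 / 2 = 2190.0 m

2190.0 m


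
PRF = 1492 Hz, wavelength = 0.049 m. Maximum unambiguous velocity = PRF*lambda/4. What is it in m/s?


V_ua = 1492 * 0.049 / 4 = 18.3 m/s

18.3 m/s


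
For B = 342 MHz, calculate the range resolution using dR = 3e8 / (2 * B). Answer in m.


dR = 3e8 / (2 * 342000000.0) = 0.44 m

0.44 m


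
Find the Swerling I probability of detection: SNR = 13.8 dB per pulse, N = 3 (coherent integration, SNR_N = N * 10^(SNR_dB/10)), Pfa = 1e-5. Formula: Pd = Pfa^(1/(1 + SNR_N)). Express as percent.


SNR_lin = 10^(13.8/10) = 23.98833
SNR_N = 3 * 23.98833 = 71.96499
1/(1 + SNR_N) = 1/72.96499 = 0.0137052
Pd = (1e-5)^0.0137052 = 0.85403
Pd = 85.4%

85.4%


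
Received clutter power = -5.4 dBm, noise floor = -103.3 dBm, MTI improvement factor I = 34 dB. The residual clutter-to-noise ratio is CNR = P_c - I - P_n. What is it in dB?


CNR = -5.4 - 34 - (-103.3) = 63.9 dB

63.9 dB


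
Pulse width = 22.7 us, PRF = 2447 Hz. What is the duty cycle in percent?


DC = 22.7e-6 * 2447 * 100 = 5.55%

5.55%


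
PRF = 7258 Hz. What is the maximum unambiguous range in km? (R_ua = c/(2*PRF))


R_ua = 3e8 / (2 * 7258) = 20666.9 m = 20.7 km

20.7 km


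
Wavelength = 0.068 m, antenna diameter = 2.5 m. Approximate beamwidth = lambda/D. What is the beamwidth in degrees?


BW_rad = 0.068 / 2.5 = 0.0272
BW_deg = 1.56 degrees

1.56 degrees


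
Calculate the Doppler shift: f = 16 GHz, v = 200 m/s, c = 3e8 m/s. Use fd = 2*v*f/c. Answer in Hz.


fd = 2 * 200 * 16000000000.0 / 3e8 = 21333.3 Hz

21333.3 Hz


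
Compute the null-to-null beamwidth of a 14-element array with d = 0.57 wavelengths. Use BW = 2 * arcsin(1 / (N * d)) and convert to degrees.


1/(N*d) = 1/(14*0.57) = 0.125313
BW = 2*arcsin(0.125313) = 14.4 degrees

14.4 degrees


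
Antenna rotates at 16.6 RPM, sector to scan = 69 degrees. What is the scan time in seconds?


t = 69 / (16.6 * 360) * 60 = 0.69 s

0.69 s


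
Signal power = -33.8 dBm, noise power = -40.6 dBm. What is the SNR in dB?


SNR = -33.8 - (-40.6) = 6.8 dB

6.8 dB


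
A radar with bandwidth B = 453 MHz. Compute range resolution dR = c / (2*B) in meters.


dR = 3e8 / (2 * 453000000.0) = 0.33 m

0.33 m


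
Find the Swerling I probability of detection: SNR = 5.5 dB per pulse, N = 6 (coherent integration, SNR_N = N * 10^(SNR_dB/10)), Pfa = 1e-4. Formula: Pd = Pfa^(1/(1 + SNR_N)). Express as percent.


SNR_lin = 10^(5.5/10) = 3.54813
SNR_N = 6 * 3.54813 = 21.28878
1/(1 + SNR_N) = 1/22.28878 = 0.0448656
Pd = (1e-4)^0.0448656 = 0.66151
Pd = 66.2%

66.2%


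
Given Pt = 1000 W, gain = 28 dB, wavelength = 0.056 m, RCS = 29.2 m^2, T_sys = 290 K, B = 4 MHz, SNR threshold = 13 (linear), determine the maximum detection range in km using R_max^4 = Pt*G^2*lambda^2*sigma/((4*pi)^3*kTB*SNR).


G_lin = 10^(28/10) = 630.957344
R^4 = 1000 * 630.957344^2 * 0.056^2 * 29.2 / ((4*pi)^3 * 1.38e-23 * 290 * 4000000.0 * 13)
R^4 = 8.82773e16 m^4
R_max = (8.82773e16)^(1/4) = 17237.0 m = 17.2 km

17.2 km


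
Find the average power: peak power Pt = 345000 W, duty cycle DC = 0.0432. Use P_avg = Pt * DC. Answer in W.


P_avg = 345000 * 0.0432 = 14904.0 W

14904.0 W


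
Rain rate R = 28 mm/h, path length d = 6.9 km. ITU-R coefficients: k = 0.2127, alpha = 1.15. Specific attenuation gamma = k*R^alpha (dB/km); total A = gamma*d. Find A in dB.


gamma = 0.2127 * 28^1.15 = 9.817462 dB/km
A = 9.817462 * 6.9 = 67.74 dB

67.74 dB


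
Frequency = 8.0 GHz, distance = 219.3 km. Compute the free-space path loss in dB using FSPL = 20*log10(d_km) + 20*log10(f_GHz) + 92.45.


20*log10(219.3) = 46.82
20*log10(8.0) = 18.06
FSPL = 157.3 dB

157.3 dB


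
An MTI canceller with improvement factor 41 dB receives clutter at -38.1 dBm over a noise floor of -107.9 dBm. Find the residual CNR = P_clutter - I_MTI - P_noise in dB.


CNR = -38.1 - 41 - (-107.9) = 28.8 dB

28.8 dB


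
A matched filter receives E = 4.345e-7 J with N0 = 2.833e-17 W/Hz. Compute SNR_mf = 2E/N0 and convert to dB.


SNR_lin = 2 * 4.345e-7 / 2.833e-17 = 3.067e10
SNR_dB = 10*log10(3.067e10) = 104.9 dB

104.9 dB


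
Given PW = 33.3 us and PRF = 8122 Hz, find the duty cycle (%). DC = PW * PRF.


DC = 33.3e-6 * 8122 * 100 = 27.05%

27.05%


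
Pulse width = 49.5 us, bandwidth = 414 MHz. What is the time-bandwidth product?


TBP = 49.5 * 414 = 20493.0

20493.0


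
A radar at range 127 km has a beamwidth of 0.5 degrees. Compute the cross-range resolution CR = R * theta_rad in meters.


BW_rad = 0.008726646
CR = 127000 * 0.008726646 = 1108.3 m

1108.3 m


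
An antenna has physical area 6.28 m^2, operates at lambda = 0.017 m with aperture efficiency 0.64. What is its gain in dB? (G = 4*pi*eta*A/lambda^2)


G_linear = 4*pi*0.64*6.28/0.017^2 = 174763.86
G_dB = 10*log10(174763.86) = 52.4 dB

52.4 dB


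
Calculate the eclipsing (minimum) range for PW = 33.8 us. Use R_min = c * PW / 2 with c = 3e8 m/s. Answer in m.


R_min = 3e8 * 33.8e-6 / 2 = 5070.0 m

5070.0 m


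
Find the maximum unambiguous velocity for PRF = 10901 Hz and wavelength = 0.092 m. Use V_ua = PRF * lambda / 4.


V_ua = 10901 * 0.092 / 4 = 250.7 m/s

250.7 m/s


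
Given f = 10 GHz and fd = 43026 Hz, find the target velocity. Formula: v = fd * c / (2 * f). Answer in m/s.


v = 43026 * 3e8 / (2 * 10000000000.0) = 645.4 m/s

645.4 m/s


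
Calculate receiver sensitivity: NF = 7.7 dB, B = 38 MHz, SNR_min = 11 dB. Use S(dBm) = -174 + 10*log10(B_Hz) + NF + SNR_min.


10*log10(38000000.0) = 75.8
S = -174 + 75.8 + 7.7 + 11 = -79.5 dBm

-79.5 dBm


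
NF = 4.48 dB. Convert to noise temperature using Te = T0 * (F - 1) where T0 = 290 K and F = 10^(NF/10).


NF_lin = 10^(4.48/10) = 2.805434
Te = 290 * (2.805434 - 1) = 523.6 K

523.6 K


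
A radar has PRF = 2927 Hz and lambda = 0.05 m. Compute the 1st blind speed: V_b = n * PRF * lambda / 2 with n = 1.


V_blind = 1 * 2927 * 0.05 / 2 = 73.2 m/s

73.2 m/s


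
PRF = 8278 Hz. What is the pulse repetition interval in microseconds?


PRI = 1/8278 = 0.0001208021 s = 120.8 us

120.8 us


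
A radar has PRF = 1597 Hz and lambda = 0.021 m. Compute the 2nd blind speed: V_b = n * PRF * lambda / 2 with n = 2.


V_blind = 2 * 1597 * 0.021 / 2 = 33.5 m/s

33.5 m/s


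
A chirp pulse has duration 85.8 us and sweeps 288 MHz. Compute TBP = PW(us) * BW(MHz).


TBP = 85.8 * 288 = 24710.4

24710.4


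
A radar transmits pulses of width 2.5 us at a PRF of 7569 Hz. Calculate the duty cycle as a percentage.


DC = 2.5e-6 * 7569 * 100 = 1.89%

1.89%


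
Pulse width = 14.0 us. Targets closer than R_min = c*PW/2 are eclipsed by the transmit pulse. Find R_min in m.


R_min = 3e8 * 14.0e-6 / 2 = 2100.0 m

2100.0 m


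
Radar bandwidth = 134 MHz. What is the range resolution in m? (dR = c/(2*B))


dR = 3e8 / (2 * 134000000.0) = 1.12 m

1.12 m


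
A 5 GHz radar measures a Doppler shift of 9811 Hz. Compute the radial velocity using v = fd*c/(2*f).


v = 9811 * 3e8 / (2 * 5000000000.0) = 294.3 m/s

294.3 m/s


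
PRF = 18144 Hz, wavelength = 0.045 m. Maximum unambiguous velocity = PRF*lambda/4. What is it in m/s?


V_ua = 18144 * 0.045 / 4 = 204.1 m/s

204.1 m/s


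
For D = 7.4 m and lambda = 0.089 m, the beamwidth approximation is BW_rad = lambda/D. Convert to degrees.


BW_rad = 0.089 / 7.4 = 0.012027
BW_deg = 0.69 degrees

0.69 degrees


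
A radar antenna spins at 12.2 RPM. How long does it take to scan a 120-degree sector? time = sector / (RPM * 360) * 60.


t = 120 / (12.2 * 360) * 60 = 1.64 s

1.64 s


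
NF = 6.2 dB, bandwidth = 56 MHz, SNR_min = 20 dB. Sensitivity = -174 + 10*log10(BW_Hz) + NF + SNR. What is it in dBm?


10*log10(56000000.0) = 77.48
S = -174 + 77.48 + 6.2 + 20 = -70.3 dBm

-70.3 dBm


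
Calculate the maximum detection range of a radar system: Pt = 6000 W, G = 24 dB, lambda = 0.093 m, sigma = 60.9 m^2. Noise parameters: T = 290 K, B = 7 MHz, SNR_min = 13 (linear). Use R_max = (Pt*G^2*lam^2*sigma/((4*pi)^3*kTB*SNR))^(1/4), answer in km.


G_lin = 10^(24/10) = 251.188643
R^4 = 6000 * 251.188643^2 * 0.093^2 * 60.9 / ((4*pi)^3 * 1.38e-23 * 290 * 7000000.0 * 13)
R^4 = 2.75922e17 m^4
R_max = (2.75922e17)^(1/4) = 22919.0 m = 22.9 km

22.9 km


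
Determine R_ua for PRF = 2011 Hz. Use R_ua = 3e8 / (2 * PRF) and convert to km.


R_ua = 3e8 / (2 * 2011) = 74589.8 m = 74.6 km

74.6 km


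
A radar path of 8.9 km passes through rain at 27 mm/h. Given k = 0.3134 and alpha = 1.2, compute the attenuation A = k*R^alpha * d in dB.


gamma = 0.3134 * 27^1.2 = 16.3582 dB/km
A = 16.3582 * 8.9 = 145.59 dB

145.59 dB


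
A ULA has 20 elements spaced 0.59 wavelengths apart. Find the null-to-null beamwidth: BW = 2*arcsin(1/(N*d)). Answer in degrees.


1/(N*d) = 1/(20*0.59) = 0.084746
BW = 2*arcsin(0.084746) = 9.7 degrees

9.7 degrees


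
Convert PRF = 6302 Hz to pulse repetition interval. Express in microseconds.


PRI = 1/6302 = 0.0001586798 s = 158.7 us

158.7 us


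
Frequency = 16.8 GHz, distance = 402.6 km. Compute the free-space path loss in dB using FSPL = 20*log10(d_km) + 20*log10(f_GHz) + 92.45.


20*log10(402.6) = 52.1
20*log10(16.8) = 24.51
FSPL = 169.1 dB

169.1 dB


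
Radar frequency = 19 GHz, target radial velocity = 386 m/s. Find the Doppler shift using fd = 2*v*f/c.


fd = 2 * 386 * 19000000000.0 / 3e8 = 48893.3 Hz

48893.3 Hz


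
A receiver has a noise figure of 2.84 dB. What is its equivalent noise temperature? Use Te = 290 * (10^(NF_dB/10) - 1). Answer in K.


NF_lin = 10^(2.84/10) = 1.923092
Te = 290 * (1.923092 - 1) = 267.7 K

267.7 K


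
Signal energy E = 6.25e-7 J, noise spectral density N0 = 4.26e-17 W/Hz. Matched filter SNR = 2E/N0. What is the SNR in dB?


SNR_lin = 2 * 6.25e-7 / 4.26e-17 = 2.934e10
SNR_dB = 10*log10(2.934e10) = 104.7 dB

104.7 dB


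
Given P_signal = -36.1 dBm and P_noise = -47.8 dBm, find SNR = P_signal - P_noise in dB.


SNR = -36.1 - (-47.8) = 11.7 dB

11.7 dB


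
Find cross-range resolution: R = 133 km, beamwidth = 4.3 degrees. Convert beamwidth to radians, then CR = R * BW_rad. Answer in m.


BW_rad = 0.075049158
CR = 133000 * 0.075049158 = 9981.5 m

9981.5 m


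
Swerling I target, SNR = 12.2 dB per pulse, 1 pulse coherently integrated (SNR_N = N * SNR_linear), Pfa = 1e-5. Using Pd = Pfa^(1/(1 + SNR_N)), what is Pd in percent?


SNR_lin = 10^(12.2/10) = 16.59587
SNR_N = 1 * 16.59587 = 16.59587
1/(1 + SNR_N) = 1/17.59587 = 0.0568315
Pd = (1e-5)^0.0568315 = 0.51981
Pd = 52.0%

52.0%


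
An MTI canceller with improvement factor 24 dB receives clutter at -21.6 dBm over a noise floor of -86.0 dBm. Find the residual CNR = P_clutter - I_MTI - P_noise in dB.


CNR = -21.6 - 24 - (-86.0) = 40.4 dB

40.4 dB


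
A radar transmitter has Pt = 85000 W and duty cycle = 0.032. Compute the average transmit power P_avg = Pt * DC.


P_avg = 85000 * 0.032 = 2720.0 W

2720.0 W


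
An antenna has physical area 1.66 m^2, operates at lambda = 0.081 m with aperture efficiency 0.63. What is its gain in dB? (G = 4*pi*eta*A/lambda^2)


G_linear = 4*pi*0.63*1.66/0.081^2 = 2003.03
G_dB = 10*log10(2003.03) = 33.0 dB

33.0 dB


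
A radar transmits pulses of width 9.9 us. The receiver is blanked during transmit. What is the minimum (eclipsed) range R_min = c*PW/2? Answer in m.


R_min = 3e8 * 9.9e-6 / 2 = 1485.0 m

1485.0 m


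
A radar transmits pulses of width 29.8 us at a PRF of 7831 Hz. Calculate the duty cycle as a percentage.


DC = 29.8e-6 * 7831 * 100 = 23.34%

23.34%


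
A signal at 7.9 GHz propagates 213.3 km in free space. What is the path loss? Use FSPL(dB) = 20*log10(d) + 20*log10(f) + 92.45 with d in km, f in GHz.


20*log10(213.3) = 46.58
20*log10(7.9) = 17.95
FSPL = 157.0 dB

157.0 dB


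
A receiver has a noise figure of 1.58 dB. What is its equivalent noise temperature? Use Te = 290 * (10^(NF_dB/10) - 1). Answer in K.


NF_lin = 10^(1.58/10) = 1.438799
Te = 290 * (1.438799 - 1) = 127.3 K

127.3 K


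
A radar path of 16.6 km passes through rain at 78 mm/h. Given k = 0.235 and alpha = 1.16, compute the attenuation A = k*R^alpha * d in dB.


gamma = 0.235 * 78^1.16 = 36.804219 dB/km
A = 36.804219 * 16.6 = 610.95 dB

610.95 dB


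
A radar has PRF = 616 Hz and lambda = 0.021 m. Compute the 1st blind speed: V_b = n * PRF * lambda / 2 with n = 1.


V_blind = 1 * 616 * 0.021 / 2 = 6.5 m/s

6.5 m/s


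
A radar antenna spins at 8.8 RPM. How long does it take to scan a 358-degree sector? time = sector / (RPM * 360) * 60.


t = 358 / (8.8 * 360) * 60 = 6.78 s

6.78 s


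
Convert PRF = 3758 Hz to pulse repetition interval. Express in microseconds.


PRI = 1/3758 = 0.000266099 s = 266.1 us

266.1 us


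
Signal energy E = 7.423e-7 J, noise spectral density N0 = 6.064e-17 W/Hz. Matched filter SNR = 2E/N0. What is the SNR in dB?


SNR_lin = 2 * 7.423e-7 / 6.064e-17 = 2.448e10
SNR_dB = 10*log10(2.448e10) = 103.9 dB

103.9 dB


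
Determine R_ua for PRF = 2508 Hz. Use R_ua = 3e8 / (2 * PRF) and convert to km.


R_ua = 3e8 / (2 * 2508) = 59808.6 m = 59.8 km

59.8 km


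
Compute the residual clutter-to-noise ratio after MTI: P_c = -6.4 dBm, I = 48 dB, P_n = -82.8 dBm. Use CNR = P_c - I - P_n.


CNR = -6.4 - 48 - (-82.8) = 28.4 dB

28.4 dB


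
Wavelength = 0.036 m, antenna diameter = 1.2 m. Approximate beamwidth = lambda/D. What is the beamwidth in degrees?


BW_rad = 0.036 / 1.2 = 0.03
BW_deg = 1.72 degrees

1.72 degrees


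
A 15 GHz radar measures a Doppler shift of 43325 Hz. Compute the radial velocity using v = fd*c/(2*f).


v = 43325 * 3e8 / (2 * 15000000000.0) = 433.3 m/s

433.3 m/s


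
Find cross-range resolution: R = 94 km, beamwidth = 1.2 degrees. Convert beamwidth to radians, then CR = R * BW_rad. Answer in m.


BW_rad = 0.020943951
CR = 94000 * 0.020943951 = 1968.7 m

1968.7 m


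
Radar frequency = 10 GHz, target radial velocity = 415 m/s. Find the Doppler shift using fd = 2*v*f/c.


fd = 2 * 415 * 10000000000.0 / 3e8 = 27666.7 Hz

27666.7 Hz


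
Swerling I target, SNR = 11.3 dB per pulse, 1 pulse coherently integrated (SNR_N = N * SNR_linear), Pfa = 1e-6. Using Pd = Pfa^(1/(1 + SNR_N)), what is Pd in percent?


SNR_lin = 10^(11.3/10) = 13.48963
SNR_N = 1 * 13.48963 = 13.48963
1/(1 + SNR_N) = 1/14.48963 = 0.0690149
Pd = (1e-6)^0.0690149 = 0.3854
Pd = 38.5%

38.5%


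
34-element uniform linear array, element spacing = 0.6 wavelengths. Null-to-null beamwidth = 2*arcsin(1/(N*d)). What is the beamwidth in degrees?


1/(N*d) = 1/(34*0.6) = 0.04902
BW = 2*arcsin(0.04902) = 5.6 degrees

5.6 degrees


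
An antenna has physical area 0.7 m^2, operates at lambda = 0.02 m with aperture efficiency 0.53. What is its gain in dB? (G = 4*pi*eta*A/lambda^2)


G_linear = 4*pi*0.53*0.7/0.02^2 = 11655.31
G_dB = 10*log10(11655.31) = 40.7 dB

40.7 dB


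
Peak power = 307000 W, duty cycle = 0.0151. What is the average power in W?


P_avg = 307000 * 0.0151 = 4635.7 W

4635.7 W


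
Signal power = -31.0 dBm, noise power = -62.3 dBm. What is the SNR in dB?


SNR = -31.0 - (-62.3) = 31.3 dB

31.3 dB


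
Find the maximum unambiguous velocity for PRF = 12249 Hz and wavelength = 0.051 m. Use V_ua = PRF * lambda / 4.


V_ua = 12249 * 0.051 / 4 = 156.2 m/s

156.2 m/s


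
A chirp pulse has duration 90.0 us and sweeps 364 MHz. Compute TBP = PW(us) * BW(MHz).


TBP = 90.0 * 364 = 32760.0

32760.0


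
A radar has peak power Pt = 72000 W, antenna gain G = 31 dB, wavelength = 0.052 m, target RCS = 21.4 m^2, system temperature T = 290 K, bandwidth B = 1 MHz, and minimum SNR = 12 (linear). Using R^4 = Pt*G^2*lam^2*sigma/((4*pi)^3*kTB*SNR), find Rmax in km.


G_lin = 10^(31/10) = 1258.925412
R^4 = 72000 * 1258.925412^2 * 0.052^2 * 21.4 / ((4*pi)^3 * 1.38e-23 * 290 * 1000000.0 * 12)
R^4 = 6.92891e19 m^4
R_max = (6.92891e19)^(1/4) = 91236.0 m = 91.2 km

91.2 km


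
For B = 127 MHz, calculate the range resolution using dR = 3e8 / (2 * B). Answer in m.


dR = 3e8 / (2 * 127000000.0) = 1.18 m

1.18 m


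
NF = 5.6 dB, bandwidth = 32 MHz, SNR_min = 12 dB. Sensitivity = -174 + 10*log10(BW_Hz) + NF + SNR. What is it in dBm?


10*log10(32000000.0) = 75.05
S = -174 + 75.05 + 5.6 + 12 = -81.3 dBm

-81.3 dBm


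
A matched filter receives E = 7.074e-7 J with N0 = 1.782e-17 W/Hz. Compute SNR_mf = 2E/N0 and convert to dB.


SNR_lin = 2 * 7.074e-7 / 1.782e-17 = 7.939e10
SNR_dB = 10*log10(7.939e10) = 109.0 dB

109.0 dB


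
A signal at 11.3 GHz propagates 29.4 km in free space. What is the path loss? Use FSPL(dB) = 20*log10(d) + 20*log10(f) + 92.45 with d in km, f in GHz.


20*log10(29.4) = 29.37
20*log10(11.3) = 21.06
FSPL = 142.9 dB

142.9 dB


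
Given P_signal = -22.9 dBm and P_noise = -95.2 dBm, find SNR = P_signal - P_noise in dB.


SNR = -22.9 - (-95.2) = 72.3 dB

72.3 dB


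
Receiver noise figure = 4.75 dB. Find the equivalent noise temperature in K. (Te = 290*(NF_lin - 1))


NF_lin = 10^(4.75/10) = 2.985383
Te = 290 * (2.985383 - 1) = 575.8 K

575.8 K


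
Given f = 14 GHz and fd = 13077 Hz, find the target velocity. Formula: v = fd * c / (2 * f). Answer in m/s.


v = 13077 * 3e8 / (2 * 14000000000.0) = 140.1 m/s

140.1 m/s


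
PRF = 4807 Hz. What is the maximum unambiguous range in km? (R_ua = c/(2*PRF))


R_ua = 3e8 / (2 * 4807) = 31204.5 m = 31.2 km

31.2 km


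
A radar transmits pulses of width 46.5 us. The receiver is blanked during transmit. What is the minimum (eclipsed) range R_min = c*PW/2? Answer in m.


R_min = 3e8 * 46.5e-6 / 2 = 6975.0 m

6975.0 m


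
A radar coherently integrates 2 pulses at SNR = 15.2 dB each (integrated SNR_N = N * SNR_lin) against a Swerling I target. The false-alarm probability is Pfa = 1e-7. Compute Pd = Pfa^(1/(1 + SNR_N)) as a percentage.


SNR_lin = 10^(15.2/10) = 33.11311
SNR_N = 2 * 33.11311 = 66.22622
1/(1 + SNR_N) = 1/67.22622 = 0.0148751
Pd = (1e-7)^0.0148751 = 0.78682
Pd = 78.7%

78.7%


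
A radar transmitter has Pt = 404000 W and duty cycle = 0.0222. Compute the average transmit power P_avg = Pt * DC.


P_avg = 404000 * 0.0222 = 8968.8 W

8968.8 W


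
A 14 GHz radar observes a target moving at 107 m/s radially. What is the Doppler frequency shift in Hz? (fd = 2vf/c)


fd = 2 * 107 * 14000000000.0 / 3e8 = 9986.7 Hz

9986.7 Hz


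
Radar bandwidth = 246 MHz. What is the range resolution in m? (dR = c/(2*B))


dR = 3e8 / (2 * 246000000.0) = 0.61 m

0.61 m


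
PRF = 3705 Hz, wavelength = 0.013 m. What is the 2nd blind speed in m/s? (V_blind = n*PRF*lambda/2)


V_blind = 2 * 3705 * 0.013 / 2 = 48.2 m/s

48.2 m/s


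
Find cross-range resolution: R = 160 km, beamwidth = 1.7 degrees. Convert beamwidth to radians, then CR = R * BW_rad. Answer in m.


BW_rad = 0.029670597
CR = 160000 * 0.029670597 = 4747.3 m

4747.3 m


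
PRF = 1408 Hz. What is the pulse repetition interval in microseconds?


PRI = 1/1408 = 0.0007102273 s = 710.2 us

710.2 us


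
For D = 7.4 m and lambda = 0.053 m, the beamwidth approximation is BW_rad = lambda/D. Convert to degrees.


BW_rad = 0.053 / 7.4 = 0.007162
BW_deg = 0.41 degrees

0.41 degrees


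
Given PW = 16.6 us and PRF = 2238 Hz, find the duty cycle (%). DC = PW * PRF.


DC = 16.6e-6 * 2238 * 100 = 3.72%

3.72%


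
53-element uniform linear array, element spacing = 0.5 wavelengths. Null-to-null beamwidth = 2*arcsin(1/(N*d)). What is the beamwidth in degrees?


1/(N*d) = 1/(53*0.5) = 0.037736
BW = 2*arcsin(0.037736) = 4.3 degrees

4.3 degrees


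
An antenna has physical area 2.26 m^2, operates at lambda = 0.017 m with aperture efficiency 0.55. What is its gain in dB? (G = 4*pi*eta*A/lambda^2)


G_linear = 4*pi*0.55*2.26/0.017^2 = 54048.44
G_dB = 10*log10(54048.44) = 47.3 dB

47.3 dB


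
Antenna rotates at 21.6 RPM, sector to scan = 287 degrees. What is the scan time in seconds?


t = 287 / (21.6 * 360) * 60 = 2.21 s

2.21 s


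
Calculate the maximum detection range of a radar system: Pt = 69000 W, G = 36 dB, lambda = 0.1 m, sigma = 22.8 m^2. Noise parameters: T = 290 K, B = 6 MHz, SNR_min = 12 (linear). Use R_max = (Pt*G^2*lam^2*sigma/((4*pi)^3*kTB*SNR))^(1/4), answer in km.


G_lin = 10^(36/10) = 3981.071706
R^4 = 69000 * 3981.071706^2 * 0.1^2 * 22.8 / ((4*pi)^3 * 1.38e-23 * 290 * 6000000.0 * 12)
R^4 = 4.36059e20 m^4
R_max = (4.36059e20)^(1/4) = 144506.1 m = 144.5 km

144.5 km


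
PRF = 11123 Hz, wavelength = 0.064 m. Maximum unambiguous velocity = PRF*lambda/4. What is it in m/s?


V_ua = 11123 * 0.064 / 4 = 178.0 m/s

178.0 m/s


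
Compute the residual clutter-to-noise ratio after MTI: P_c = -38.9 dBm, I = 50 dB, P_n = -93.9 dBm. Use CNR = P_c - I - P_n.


CNR = -38.9 - 50 - (-93.9) = 5.0 dB

5.0 dB


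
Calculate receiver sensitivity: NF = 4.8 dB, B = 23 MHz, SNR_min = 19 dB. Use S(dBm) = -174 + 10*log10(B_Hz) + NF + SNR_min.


10*log10(23000000.0) = 73.62
S = -174 + 73.62 + 4.8 + 19 = -76.6 dBm

-76.6 dBm


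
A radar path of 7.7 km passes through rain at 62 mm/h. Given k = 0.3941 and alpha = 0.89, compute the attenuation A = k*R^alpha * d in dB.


gamma = 0.3941 * 62^0.89 = 15.517975 dB/km
A = 15.517975 * 7.7 = 119.49 dB

119.49 dB


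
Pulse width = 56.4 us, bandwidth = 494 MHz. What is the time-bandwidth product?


TBP = 56.4 * 494 = 27861.6

27861.6


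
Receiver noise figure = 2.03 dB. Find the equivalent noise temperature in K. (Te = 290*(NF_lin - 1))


NF_lin = 10^(2.03/10) = 1.595879
Te = 290 * (1.595879 - 1) = 172.8 K

172.8 K


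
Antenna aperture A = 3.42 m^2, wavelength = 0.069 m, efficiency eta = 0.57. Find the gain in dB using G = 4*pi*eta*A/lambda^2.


G_linear = 4*pi*0.57*3.42/0.069^2 = 5145.32
G_dB = 10*log10(5145.32) = 37.1 dB

37.1 dB


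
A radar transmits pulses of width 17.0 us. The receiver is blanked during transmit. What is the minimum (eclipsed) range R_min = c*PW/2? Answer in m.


R_min = 3e8 * 17.0e-6 / 2 = 2550.0 m

2550.0 m


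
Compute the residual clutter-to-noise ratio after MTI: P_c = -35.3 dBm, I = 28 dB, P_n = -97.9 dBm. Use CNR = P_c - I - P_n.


CNR = -35.3 - 28 - (-97.9) = 34.6 dB

34.6 dB


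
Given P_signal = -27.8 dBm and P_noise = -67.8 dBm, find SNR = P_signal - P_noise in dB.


SNR = -27.8 - (-67.8) = 40.0 dB

40.0 dB


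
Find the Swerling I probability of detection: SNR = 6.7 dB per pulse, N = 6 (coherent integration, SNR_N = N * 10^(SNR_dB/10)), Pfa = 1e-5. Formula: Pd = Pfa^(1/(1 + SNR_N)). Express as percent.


SNR_lin = 10^(6.7/10) = 4.67735
SNR_N = 6 * 4.67735 = 28.0641
1/(1 + SNR_N) = 1/29.0641 = 0.0344067
Pd = (1e-5)^0.0344067 = 0.67292
Pd = 67.3%

67.3%


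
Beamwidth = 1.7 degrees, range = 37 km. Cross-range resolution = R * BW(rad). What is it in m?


BW_rad = 0.029670597
CR = 37000 * 0.029670597 = 1097.8 m

1097.8 m


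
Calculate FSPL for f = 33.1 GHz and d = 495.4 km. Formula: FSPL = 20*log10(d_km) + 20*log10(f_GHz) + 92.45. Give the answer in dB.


20*log10(495.4) = 53.9
20*log10(33.1) = 30.4
FSPL = 176.7 dB

176.7 dB


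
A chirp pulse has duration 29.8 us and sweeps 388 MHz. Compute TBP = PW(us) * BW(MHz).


TBP = 29.8 * 388 = 11562.4

11562.4


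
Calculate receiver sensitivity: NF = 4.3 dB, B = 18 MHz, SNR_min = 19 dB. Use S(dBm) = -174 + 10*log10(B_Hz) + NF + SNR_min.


10*log10(18000000.0) = 72.55
S = -174 + 72.55 + 4.3 + 19 = -78.1 dBm

-78.1 dBm


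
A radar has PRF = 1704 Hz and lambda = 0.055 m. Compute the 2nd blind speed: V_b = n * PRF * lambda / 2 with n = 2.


V_blind = 2 * 1704 * 0.055 / 2 = 93.7 m/s

93.7 m/s


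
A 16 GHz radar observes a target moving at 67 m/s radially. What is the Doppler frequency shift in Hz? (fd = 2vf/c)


fd = 2 * 67 * 16000000000.0 / 3e8 = 7146.7 Hz

7146.7 Hz


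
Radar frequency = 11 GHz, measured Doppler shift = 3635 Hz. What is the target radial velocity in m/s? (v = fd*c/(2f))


v = 3635 * 3e8 / (2 * 11000000000.0) = 49.6 m/s

49.6 m/s


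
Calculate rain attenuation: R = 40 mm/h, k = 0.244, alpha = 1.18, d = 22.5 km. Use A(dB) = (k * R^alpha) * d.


gamma = 0.244 * 40^1.18 = 18.959227 dB/km
A = 18.959227 * 22.5 = 426.58 dB

426.58 dB


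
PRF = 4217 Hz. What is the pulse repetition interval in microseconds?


PRI = 1/4217 = 0.0002371354 s = 237.1 us

237.1 us


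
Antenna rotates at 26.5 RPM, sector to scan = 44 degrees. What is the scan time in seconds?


t = 44 / (26.5 * 360) * 60 = 0.28 s

0.28 s


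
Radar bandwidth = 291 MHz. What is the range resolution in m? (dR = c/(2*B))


dR = 3e8 / (2 * 291000000.0) = 0.52 m

0.52 m


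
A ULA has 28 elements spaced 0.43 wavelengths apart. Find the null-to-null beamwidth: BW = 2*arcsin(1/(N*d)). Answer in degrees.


1/(N*d) = 1/(28*0.43) = 0.083056
BW = 2*arcsin(0.083056) = 9.5 degrees

9.5 degrees


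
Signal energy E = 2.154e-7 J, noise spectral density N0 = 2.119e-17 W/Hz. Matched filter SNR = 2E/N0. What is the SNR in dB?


SNR_lin = 2 * 2.154e-7 / 2.119e-17 = 2.033e10
SNR_dB = 10*log10(2.033e10) = 103.1 dB

103.1 dB


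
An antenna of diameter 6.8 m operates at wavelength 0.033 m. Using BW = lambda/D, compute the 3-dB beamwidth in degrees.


BW_rad = 0.033 / 6.8 = 0.004853
BW_deg = 0.28 degrees

0.28 degrees


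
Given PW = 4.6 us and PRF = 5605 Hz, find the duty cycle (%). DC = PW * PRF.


DC = 4.6e-6 * 5605 * 100 = 2.58%

2.58%


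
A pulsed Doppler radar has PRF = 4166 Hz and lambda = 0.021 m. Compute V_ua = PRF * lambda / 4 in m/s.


V_ua = 4166 * 0.021 / 4 = 21.9 m/s

21.9 m/s


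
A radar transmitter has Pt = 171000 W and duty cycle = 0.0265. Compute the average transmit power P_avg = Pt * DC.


P_avg = 171000 * 0.0265 = 4531.5 W

4531.5 W


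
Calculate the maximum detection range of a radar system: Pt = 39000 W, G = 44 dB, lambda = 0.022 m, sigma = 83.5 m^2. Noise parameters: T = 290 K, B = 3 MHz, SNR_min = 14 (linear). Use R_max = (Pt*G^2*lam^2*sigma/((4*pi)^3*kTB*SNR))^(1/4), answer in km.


G_lin = 10^(44/10) = 25118.864315
R^4 = 39000 * 25118.864315^2 * 0.022^2 * 83.5 / ((4*pi)^3 * 1.38e-23 * 290 * 3000000.0 * 14)
R^4 = 2.98154e21 m^4
R_max = (2.98154e21)^(1/4) = 233673.9 m = 233.7 km

233.7 km


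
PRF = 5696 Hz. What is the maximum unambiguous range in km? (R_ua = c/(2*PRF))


R_ua = 3e8 / (2 * 5696) = 26334.3 m = 26.3 km

26.3 km


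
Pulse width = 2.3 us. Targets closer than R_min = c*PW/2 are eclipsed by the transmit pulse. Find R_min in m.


R_min = 3e8 * 2.3e-6 / 2 = 345.0 m

345.0 m


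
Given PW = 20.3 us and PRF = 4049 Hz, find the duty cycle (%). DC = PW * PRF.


DC = 20.3e-6 * 4049 * 100 = 8.22%

8.22%


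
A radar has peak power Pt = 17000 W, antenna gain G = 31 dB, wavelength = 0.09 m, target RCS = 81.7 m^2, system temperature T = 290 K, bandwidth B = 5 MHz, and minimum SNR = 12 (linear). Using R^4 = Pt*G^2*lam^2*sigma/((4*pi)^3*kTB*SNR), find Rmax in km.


G_lin = 10^(31/10) = 1258.925412
R^4 = 17000 * 1258.925412^2 * 0.09^2 * 81.7 / ((4*pi)^3 * 1.38e-23 * 290 * 5000000.0 * 12)
R^4 = 3.74195e19 m^4
R_max = (3.74195e19)^(1/4) = 78212.2 m = 78.2 km

78.2 km


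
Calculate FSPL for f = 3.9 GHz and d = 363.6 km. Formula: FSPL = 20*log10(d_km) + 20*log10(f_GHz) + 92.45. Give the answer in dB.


20*log10(363.6) = 51.21
20*log10(3.9) = 11.82
FSPL = 155.5 dB

155.5 dB


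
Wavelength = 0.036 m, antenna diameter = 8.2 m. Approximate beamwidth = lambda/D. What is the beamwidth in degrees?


BW_rad = 0.036 / 8.2 = 0.00439
BW_deg = 0.25 degrees

0.25 degrees


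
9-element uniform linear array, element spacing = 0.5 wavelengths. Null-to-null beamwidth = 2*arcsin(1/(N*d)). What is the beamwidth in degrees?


1/(N*d) = 1/(9*0.5) = 0.222222
BW = 2*arcsin(0.222222) = 25.7 degrees

25.7 degrees


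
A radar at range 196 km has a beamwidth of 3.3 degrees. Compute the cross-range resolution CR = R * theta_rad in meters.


BW_rad = 0.057595865
CR = 196000 * 0.057595865 = 11288.8 m

11288.8 m


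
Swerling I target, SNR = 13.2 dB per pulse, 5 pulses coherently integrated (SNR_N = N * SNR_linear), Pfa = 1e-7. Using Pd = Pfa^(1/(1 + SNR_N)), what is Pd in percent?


SNR_lin = 10^(13.2/10) = 20.89296
SNR_N = 5 * 20.89296 = 104.4648
1/(1 + SNR_N) = 1/105.4648 = 0.0094818
Pd = (1e-7)^0.0094818 = 0.85828
Pd = 85.8%

85.8%


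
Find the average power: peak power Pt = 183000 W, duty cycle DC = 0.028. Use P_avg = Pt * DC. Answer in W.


P_avg = 183000 * 0.028 = 5124.0 W

5124.0 W


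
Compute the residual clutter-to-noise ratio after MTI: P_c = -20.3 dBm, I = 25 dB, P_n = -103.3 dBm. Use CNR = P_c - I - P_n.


CNR = -20.3 - 25 - (-103.3) = 58.0 dB

58.0 dB


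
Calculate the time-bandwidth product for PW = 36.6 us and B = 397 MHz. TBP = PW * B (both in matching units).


TBP = 36.6 * 397 = 14530.2

14530.2


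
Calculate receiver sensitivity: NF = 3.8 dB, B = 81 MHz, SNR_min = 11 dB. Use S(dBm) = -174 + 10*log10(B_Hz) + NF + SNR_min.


10*log10(81000000.0) = 79.08
S = -174 + 79.08 + 3.8 + 11 = -80.1 dBm

-80.1 dBm


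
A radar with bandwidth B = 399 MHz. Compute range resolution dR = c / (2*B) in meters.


dR = 3e8 / (2 * 399000000.0) = 0.38 m

0.38 m


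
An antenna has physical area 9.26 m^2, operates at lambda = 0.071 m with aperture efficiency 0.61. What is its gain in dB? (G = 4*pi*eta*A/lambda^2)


G_linear = 4*pi*0.61*9.26/0.071^2 = 14081.02
G_dB = 10*log10(14081.02) = 41.5 dB

41.5 dB


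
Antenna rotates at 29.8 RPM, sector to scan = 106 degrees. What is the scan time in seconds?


t = 106 / (29.8 * 360) * 60 = 0.59 s

0.59 s


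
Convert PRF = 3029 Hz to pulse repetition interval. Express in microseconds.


PRI = 1/3029 = 0.000330142 s = 330.1 us

330.1 us


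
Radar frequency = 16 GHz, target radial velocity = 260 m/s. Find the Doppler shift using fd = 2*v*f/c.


fd = 2 * 260 * 16000000000.0 / 3e8 = 27733.3 Hz

27733.3 Hz


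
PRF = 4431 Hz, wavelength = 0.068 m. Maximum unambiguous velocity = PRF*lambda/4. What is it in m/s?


V_ua = 4431 * 0.068 / 4 = 75.3 m/s

75.3 m/s
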